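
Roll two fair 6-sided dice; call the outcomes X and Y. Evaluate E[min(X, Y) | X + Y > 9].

Outcomes with X + Y > 9: (4,6), (5,5), (5,6), (6,4), (6,5), (6,6), each with probability 1/36.
E[min(X, Y) | X + Y > 9] = (4 + 5 + 5 + 4 + 5 + 6) / 6 = 29/6.

29/6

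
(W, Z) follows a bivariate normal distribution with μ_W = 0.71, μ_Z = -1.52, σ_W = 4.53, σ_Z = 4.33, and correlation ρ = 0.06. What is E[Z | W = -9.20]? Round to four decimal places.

-2.0883

The regression of Z on W has slope ρ·σ_Z/σ_W and passes through (μ_W, μ_Z).
E[Z | W=-9.20] = -1.52 + (0.06)·(4.33/4.53)·(-9.20 − (0.71)) = -1.52 + (0.057351)·(-9.91) = -2.0883.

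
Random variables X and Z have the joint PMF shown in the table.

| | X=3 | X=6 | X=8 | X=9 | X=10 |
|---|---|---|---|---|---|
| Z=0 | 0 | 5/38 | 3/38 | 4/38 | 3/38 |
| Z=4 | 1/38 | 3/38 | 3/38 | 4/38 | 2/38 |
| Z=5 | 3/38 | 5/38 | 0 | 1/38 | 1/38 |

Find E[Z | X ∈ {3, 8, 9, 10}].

P(X ∈ {3, 8, 9, 10}) = 25/38.
Summing Z·P(X=x,Z=y) over the conditioning event gives 65/38.
E[Z | X ∈ {3, 8, 9, 10}] = (65/38) / (25/38) = 13/5.

13/5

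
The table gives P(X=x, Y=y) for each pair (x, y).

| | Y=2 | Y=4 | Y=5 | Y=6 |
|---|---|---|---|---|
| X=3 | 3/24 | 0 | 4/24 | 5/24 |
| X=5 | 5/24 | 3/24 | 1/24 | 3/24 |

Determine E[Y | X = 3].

P(X = 3) = 1/2.
Σ Y·P over the event = 2·(3/24) + 5·(4/24) + 6·(5/24) = 7/3.
E[Y | X = 3] = (7/3) / (1/2) = 14/3.

14/3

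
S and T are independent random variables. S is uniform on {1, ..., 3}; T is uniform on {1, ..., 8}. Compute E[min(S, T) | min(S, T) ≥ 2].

P(min(S, T) ≥ 2) = 7/12.
Summing min(S,T)·P(x,y) over outcomes with min(S, T) ≥ 2 gives 17/12.
E[min(S, T) | min(S, T) ≥ 2] = (17/12) / (7/12) = 17/7.

17/7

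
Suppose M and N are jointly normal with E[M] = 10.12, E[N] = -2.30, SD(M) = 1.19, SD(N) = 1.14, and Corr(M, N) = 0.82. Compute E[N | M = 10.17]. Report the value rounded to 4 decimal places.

-2.2607

For a bivariate normal, E[N | M=x] = μ_N + ρ·(σ_N/σ_M)·(x − μ_M).
E[N | M=10.17] = -2.30 + (0.82)·(1.14/1.19)·(10.17 − (10.12)) = -2.30 + (0.78555)·(0.05) = -2.2607.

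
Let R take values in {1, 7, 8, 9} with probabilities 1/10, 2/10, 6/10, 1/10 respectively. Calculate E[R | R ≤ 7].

P(R ≤ 7) = 3/10.
Σ over the event: 1·1/10 + 7·1/5 = 3/2.
E[R | R ≤ 7] = (3/2) / (3/10) = 5.

5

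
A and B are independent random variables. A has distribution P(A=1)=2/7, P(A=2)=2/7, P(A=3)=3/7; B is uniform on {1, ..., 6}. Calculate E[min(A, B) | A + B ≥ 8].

11/4

P(A + B ≥ 8) = 4/21.
Summing min(A,B)·P(x,y) over outcomes with A + B ≥ 8 gives 11/21.
E[min(A, B) | A + B ≥ 8] = (11/21) / (4/21) = 11/4.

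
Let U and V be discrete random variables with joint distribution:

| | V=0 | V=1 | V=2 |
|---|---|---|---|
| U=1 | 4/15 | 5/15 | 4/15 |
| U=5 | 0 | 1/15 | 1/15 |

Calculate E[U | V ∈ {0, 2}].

P(V ∈ {0, 2}) = 3/5.
Σ U·P over the event = 1·(4/15) + 1·(4/15) + 5·(1/15) = 13/15.
E[U | V ∈ {0, 2}] = (13/15) / (3/5) = 13/9.

13/9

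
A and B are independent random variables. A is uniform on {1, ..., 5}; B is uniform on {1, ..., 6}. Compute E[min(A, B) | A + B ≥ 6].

P(A + B ≥ 6) = 2/3.
Summing min(A,B)·P(x,y) over outcomes with A + B ≥ 6 gives 19/10.
E[min(A, B) | A + B ≥ 6] = (19/10) / (2/3) = 57/20.

57/20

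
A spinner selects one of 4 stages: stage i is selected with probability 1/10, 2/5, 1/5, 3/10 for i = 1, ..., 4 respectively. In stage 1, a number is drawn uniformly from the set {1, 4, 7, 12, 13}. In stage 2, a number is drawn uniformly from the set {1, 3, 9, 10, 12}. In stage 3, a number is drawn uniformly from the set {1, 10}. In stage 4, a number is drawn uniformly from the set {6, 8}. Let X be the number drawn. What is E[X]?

E[X | stage 1] = (1+4+7+12+13)/5 = 37/5.
E[X | stage 2] = (1+3+9+10+12)/5 = 7.
E[X | stage 3] = (1+10)/2 = 11/2.
E[X | stage 4] = (6+8)/2 = 7.
By the law of total expectation,
E[X] = (1/10)·(37/5) + (2/5)·(7) + (1/5)·(11/2) + (3/10)·(7) = 337/50.

337/50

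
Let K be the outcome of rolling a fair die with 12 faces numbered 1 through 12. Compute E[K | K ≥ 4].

8

Given K ≥ 4, K is equally likely to be any of {4, 5, 6, 7, 8, 9, 10, 11, 12}.
E[K | K ≥ 4] = (4 + 5 + 6 + 7 + 8 + 9 + 10 + 11 + 12) / 9 = 8.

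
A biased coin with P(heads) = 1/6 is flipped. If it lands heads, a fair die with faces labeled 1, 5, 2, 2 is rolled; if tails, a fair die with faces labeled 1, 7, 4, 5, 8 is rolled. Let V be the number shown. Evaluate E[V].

E[V | heads] = (1+5+2+2)/4 = 5/2.
E[V | tails] = (1+7+4+5+8)/5 = 5.
E[V] = (1/6)·(5/2) + (5/6)·(5) = 55/12.

55/12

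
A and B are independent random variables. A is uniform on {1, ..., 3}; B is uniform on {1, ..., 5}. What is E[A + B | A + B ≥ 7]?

22/3

Outcomes with A + B ≥ 7: (2,5), (3,4), (3,5), each with probability 1/15.
E[A + B | A + B ≥ 7] = (7 + 7 + 8) / 3 = 22/3.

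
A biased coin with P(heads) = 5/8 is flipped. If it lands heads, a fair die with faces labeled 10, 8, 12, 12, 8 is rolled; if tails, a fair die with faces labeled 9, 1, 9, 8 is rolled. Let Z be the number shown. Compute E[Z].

E[Z | heads] = (10+8+12+12+8)/5 = 10.
E[Z | tails] = (9+1+9+8)/4 = 27/4.
E[Z] = (5/8)·(10) + (3/8)·(27/4) = 281/32.

281/32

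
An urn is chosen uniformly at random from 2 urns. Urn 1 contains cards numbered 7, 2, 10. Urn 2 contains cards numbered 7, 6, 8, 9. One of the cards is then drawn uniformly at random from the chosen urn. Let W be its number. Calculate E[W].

83/12

E[W | urn 1] = (7+2+10)/3 = 19/3.
E[W | urn 2] = (7+6+8+9)/4 = 15/2.
E[W] = (1/2)·(19/3) + (1/2)·(15/2) = 83/12.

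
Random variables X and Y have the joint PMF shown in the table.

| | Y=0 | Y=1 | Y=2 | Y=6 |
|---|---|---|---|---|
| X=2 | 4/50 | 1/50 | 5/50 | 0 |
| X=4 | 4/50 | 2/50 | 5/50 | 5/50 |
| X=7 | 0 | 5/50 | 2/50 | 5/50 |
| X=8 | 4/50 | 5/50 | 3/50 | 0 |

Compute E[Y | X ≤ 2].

P(X ≤ 2) = 1/5.
Σ Y·P over the event = 0·(4/50) + 1·(1/50) + 2·(5/50) = 11/50.
E[Y | X ≤ 2] = (11/50) / (1/5) = 11/10.

11/10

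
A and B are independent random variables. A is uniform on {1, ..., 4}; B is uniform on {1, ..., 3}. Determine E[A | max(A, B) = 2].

5/3

Outcomes with max(A, B) = 2: (1,2), (2,1), (2,2), each with probability 1/12.
E[A | max(A, B) = 2] = (1 + 2 + 2) / 3 = 5/3.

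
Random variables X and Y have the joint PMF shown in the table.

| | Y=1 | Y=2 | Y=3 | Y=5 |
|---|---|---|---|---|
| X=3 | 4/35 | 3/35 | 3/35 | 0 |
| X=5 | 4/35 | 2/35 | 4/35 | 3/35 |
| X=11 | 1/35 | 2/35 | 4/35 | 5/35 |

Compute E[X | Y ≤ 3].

P(Y ≤ 3) = 27/35.
Summing X·P(X=x,Y=y) over the conditioning event gives 157/35.
E[X | Y ≤ 3] = (157/35) / (27/35) = 157/27.

157/27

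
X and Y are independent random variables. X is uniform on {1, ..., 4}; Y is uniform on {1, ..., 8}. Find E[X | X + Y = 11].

Outcomes with X + Y = 11: (3,8), (4,7), each with probability 1/32.
E[X | X + Y = 11] = (3 + 4) / 2 = 7/2.

7/2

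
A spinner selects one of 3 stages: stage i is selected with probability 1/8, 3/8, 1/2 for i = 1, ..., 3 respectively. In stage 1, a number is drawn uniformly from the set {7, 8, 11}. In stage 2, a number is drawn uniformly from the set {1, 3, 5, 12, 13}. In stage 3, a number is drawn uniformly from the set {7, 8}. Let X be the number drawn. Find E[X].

443/60

E[X | stage 1] = (7+8+11)/3 = 26/3.
E[X | stage 2] = (1+3+5+12+13)/5 = 34/5.
E[X | stage 3] = (7+8)/2 = 15/2.
E[X] = (1/8)·(26/3) + (3/8)·(34/5) + (1/2)·(15/2) = 443/60.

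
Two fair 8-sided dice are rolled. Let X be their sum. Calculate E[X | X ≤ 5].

P(X ≤ 5) = 5/32.
Σ over the event: 2·1/64 + 3·1/32 + 4·3/64 + 5·1/16 = 5/8.
E[X | X ≤ 5] = (5/8) / (5/32) = 4.

4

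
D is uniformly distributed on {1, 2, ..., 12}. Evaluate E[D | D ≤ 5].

3

Given D ≤ 5, D is equally likely to be any of {1, 2, 3, 4, 5}.
E[D | D ≤ 5] = (1 + 2 + 3 + 4 + 5) / 5 = 3.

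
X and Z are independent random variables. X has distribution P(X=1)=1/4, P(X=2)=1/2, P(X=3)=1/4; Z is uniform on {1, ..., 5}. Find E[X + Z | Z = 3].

P(Z = 3) = 1/5.
Summing (X+Z)·P(x,y) over outcomes with Z = 3 gives 1.
E[X + Z | Z = 3] = (1) / (1/5) = 5.

5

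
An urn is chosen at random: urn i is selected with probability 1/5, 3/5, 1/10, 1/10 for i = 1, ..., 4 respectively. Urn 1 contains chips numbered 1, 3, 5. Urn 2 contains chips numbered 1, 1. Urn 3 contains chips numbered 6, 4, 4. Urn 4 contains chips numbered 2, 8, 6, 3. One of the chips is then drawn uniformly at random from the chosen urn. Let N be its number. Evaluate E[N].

257/120

E[N | urn 1] = (1+3+5)/3 = 3.
E[N | urn 2] = (1+1)/2 = 1.
E[N | urn 3] = (6+4+4)/3 = 14/3.
E[N | urn 4] = (2+8+6+3)/4 = 19/4.
By the law of total expectation,
E[N] = (1/5)·(3) + (3/5)·(1) + (1/10)·(14/3) + (1/10)·(19/4) = 257/120.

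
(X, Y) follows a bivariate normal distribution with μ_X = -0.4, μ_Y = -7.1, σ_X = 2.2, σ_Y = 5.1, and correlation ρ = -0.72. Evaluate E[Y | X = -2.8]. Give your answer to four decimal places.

The regression of Y on X has slope ρ·σ_Y/σ_X and passes through (μ_X, μ_Y).
E[Y | X=-2.8] = -7.1 + (-0.72)·(5.1/2.2)·(-2.8 − (-0.4)) = -7.1 + (-1.6691)·(-2.4) = -3.0942.

-3.0942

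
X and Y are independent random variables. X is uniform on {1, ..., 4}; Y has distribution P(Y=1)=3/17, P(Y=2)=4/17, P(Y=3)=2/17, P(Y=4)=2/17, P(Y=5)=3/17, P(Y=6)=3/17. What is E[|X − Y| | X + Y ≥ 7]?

P(X + Y ≥ 7) = 27/68.
Summing |X−Y|·P(x,y) over outcomes with X + Y ≥ 7 gives 16/17.
E[|X − Y| | X + Y ≥ 7] = (16/17) / (27/68) = 64/27.

64/27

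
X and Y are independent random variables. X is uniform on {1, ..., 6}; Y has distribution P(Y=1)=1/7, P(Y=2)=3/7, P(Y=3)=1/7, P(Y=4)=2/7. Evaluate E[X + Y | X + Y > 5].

P(X + Y > 5) = 25/42.
Summing (X+Y)·P(x,y) over outcomes with X + Y > 5 gives 31/7.
E[X + Y | X + Y > 5] = (31/7) / (25/42) = 186/25.

186/25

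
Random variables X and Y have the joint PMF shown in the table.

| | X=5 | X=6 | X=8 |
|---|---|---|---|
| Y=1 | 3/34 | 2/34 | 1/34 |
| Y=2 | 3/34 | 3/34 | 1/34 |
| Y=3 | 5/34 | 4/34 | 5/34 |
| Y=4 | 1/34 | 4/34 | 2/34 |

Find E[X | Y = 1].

P(Y = 1) = 3/17.
Σ X·P over the event = 5·(3/34) + 6·(2/34) + 8·(1/34) = 35/34.
E[X | Y = 1] = (35/34) / (3/17) = 35/6.

35/6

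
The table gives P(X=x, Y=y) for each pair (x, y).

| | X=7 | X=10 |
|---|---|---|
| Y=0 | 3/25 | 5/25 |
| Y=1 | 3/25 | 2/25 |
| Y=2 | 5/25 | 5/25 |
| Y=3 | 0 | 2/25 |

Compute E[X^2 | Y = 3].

100

P(Y = 3) = 2/25.
Σ X^2·P over the event = 100·(2/25) = 8.
E[X^2 | Y = 3] = (8) / (2/25) = 100.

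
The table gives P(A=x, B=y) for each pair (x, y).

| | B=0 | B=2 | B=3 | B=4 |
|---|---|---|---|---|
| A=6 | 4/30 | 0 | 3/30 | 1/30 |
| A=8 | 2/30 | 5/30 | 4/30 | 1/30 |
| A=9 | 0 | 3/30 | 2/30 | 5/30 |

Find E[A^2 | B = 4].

505/7

P(B = 4) = 7/30.
Σ A^2·P over the event = 36·(1/30) + 64·(1/30) + 81·(5/30) = 101/6.
E[A^2 | B = 4] = (101/6) / (7/30) = 505/7.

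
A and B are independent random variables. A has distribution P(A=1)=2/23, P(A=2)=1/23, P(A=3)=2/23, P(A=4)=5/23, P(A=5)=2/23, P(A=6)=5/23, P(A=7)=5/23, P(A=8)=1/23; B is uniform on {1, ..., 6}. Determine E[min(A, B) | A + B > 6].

184/53

P(A + B > 6) = 53/69.
Summing min(A,B)·P(x,y) over outcomes with A + B > 6 gives 8/3.
E[min(A, B) | A + B > 6] = (8/3) / (53/69) = 184/53.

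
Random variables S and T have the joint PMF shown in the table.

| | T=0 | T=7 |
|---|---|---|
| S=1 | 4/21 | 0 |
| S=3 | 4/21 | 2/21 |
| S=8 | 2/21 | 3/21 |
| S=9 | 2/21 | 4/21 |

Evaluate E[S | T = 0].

25/6

P(T = 0) = 4/7.
Σ S·P over the event = 1·(4/21) + 3·(4/21) + 8·(2/21) + 9·(2/21) = 50/21.
E[S | T = 0] = (50/21) / (4/7) = 25/6.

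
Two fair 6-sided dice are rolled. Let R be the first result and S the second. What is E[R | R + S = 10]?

5

Outcomes with R + S = 10: (4,6), (5,5), (6,4), each with probability 1/36.
E[R | R + S = 10] = (4 + 5 + 6) / 3 = 5.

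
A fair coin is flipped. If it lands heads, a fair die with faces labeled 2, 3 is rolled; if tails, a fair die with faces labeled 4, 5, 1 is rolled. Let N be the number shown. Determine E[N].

E[N | heads] = (2+3)/2 = 5/2.
E[N | tails] = (4+5+1)/3 = 10/3.
By the law of total expectation,
E[N] = (1/2)·(5/2) + (1/2)·(10/3) = 35/12.

35/12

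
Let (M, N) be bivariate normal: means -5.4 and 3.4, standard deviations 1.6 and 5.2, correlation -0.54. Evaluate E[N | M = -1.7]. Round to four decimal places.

-3.0935

The regression of N on M has slope ρ·σ_N/σ_M and passes through (μ_M, μ_N).
E[N | M=-1.7] = 3.4 + (-0.54)·(5.2/1.6)·(-1.7 − (-5.4)) = 3.4 + (-1.755)·(3.7) = -3.0935.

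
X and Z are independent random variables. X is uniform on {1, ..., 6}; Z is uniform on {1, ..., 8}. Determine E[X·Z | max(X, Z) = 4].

64/7

P(max(X, Z) = 4) = 7/48.
Summing XZ·P(x,y) over outcomes with max(X, Z) = 4 gives 4/3.
E[X·Z | max(X, Z) = 4] = (4/3) / (7/48) = 64/7.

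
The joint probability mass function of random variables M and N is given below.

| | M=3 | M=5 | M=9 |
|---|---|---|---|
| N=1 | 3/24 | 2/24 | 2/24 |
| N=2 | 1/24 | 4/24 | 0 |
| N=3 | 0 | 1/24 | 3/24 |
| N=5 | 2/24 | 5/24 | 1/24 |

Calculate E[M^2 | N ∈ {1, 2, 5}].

143/5

P(N ∈ {1, 2, 5}) = 5/6.
Σ M^2·P over the event = 9·(3/24) + 9·(1/24) + 9·(2/24) + 25·(2/24) + 25·(4/24) + 25·(5/24) + 81·(2/24) + 81·(1/24) = 143/6.
E[M^2 | N ∈ {1, 2, 5}] = (143/6) / (5/6) = 143/5.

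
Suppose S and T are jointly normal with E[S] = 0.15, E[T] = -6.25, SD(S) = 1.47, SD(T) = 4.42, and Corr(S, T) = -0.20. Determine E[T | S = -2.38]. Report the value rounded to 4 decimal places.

-4.7286

For a bivariate normal, E[T | S=x] = μ_T + ρ·(σ_T/σ_S)·(x − μ_S).
E[T | S=-2.38] = -6.25 + (-0.20)·(4.42/1.47)·(-2.38 − (0.15)) = -6.25 + (-0.60136)·(-2.53) = -4.7286.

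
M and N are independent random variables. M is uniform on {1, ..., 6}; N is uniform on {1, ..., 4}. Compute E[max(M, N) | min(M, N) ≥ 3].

P(min(M, N) ≥ 3) = 1/3.
Summing max(M,N)·P(x,y) over outcomes with min(M, N) ≥ 3 gives 37/24.
E[max(M, N) | min(M, N) ≥ 3] = (37/24) / (1/3) = 37/8.

37/8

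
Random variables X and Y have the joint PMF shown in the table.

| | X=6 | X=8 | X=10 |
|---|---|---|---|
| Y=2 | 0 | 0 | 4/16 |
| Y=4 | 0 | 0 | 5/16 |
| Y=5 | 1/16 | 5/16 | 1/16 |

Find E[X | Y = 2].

10

P(Y = 2) = 1/4.
Σ X·P over the event = 10·(4/16) = 5/2.
E[X | Y = 2] = (5/2) / (1/4) = 10.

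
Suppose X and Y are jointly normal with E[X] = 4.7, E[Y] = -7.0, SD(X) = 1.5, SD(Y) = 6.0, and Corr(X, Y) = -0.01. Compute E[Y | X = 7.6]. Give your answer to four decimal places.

-7.1160

For a bivariate normal, E[Y | X=x] = μ_Y + ρ·(σ_Y/σ_X)·(x − μ_X).
E[Y | X=7.6] = -7.0 + (-0.01)·(6.0/1.5)·(7.6 − (4.7)) = -7.0 + (-0.04)·(2.9) = -7.1160.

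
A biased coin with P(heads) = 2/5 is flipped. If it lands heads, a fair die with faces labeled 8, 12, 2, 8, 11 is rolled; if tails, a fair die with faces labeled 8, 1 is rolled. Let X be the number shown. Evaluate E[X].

299/50

E[X | heads] = (8+12+2+8+11)/5 = 41/5.
E[X | tails] = (8+1)/2 = 9/2.
E[X] = (2/5)·(41/5) + (3/5)·(9/2) = 299/50.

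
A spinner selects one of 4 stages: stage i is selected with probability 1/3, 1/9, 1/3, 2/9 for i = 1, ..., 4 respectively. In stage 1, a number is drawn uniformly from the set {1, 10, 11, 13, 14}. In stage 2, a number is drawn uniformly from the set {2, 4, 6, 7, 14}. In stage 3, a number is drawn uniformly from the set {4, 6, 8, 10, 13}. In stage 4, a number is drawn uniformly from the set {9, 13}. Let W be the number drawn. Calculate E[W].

413/45

E[W | stage 1] = (1+10+11+13+14)/5 = 49/5.
E[W | stage 2] = (2+4+6+7+14)/5 = 33/5.
E[W | stage 3] = (4+6+8+10+13)/5 = 41/5.
E[W | stage 4] = (9+13)/2 = 11.
E[W] = (1/3)·(49/5) + (1/9)·(33/5) + (1/3)·(41/5) + (2/9)·(11) = 413/45.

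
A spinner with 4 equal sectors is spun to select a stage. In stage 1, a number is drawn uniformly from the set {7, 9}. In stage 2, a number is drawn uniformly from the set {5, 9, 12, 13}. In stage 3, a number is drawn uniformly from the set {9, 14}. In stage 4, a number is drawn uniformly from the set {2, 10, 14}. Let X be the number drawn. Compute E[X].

E[X | stage 1] = (7+9)/2 = 8.
E[X | stage 2] = (5+9+12+13)/4 = 39/4.
E[X | stage 3] = (9+14)/2 = 23/2.
E[X | stage 4] = (2+10+14)/3 = 26/3.
E[X] = (1/4)·(8) + (1/4)·(39/4) + (1/4)·(23/2) + (1/4)·(26/3) = 455/48.

455/48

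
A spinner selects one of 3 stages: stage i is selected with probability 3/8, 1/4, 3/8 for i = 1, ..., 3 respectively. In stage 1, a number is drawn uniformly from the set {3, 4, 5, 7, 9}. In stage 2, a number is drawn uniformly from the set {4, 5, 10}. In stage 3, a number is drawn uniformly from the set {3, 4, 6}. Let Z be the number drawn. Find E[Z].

E[Z | stage 1] = (3+4+5+7+9)/5 = 28/5.
E[Z | stage 2] = (4+5+10)/3 = 19/3.
E[Z | stage 3] = (3+4+6)/3 = 13/3.
E[Z] = (3/8)·(28/5) + (1/4)·(19/3) + (3/8)·(13/3) = 637/120.

637/120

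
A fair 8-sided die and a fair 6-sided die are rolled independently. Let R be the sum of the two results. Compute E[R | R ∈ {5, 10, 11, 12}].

75/8

P(R ∈ {5, 10, 11, 12}) = 1/3.
Σ over the event: 5·1/12 + 10·5/48 + 11·1/12 + 12·1/16 = 25/8.
E[R | R ∈ {5, 10, 11, 12}] = (25/8) / (1/3) = 75/8.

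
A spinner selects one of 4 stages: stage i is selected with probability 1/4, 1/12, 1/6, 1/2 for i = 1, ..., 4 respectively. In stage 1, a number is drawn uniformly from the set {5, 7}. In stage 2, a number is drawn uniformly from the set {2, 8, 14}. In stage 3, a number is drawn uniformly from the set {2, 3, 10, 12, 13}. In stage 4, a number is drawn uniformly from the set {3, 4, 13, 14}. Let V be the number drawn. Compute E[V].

31/4

E[V | stage 1] = (5+7)/2 = 6.
E[V | stage 2] = (2+8+14)/3 = 8.
E[V | stage 3] = (2+3+10+12+13)/5 = 8.
E[V | stage 4] = (3+4+13+14)/4 = 17/2.
By the law of total expectation,
E[V] = (1/4)·(6) + (1/12)·(8) + (1/6)·(8) + (1/2)·(17/2) = 31/4.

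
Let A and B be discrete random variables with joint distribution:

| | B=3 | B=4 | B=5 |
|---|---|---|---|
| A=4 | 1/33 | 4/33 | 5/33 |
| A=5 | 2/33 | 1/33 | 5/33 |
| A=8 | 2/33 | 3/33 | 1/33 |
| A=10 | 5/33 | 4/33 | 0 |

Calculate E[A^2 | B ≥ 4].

950/23

P(B ≥ 4) = 23/33.
Σ A^2·P over the event = 16·(4/33) + 16·(5/33) + 25·(1/33) + 25·(5/33) + 64·(3/33) + 64·(1/33) + 100·(4/33) = 950/33.
E[A^2 | B ≥ 4] = (950/33) / (23/33) = 950/23.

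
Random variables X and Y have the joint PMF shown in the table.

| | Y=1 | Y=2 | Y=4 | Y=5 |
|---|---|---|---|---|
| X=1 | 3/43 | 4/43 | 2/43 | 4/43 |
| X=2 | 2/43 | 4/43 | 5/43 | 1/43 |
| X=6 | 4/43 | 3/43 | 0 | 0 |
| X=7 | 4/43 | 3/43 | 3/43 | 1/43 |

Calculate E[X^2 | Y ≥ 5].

P(Y ≥ 5) = 6/43.
Summing X^2·P(X=x,Y=y) over the conditioning event gives 57/43.
E[X^2 | Y ≥ 5] = (57/43) / (6/43) = 19/2.

19/2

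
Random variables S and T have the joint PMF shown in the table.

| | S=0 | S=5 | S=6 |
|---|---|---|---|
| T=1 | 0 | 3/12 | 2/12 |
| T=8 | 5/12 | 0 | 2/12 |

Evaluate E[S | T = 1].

P(T = 1) = 5/12.
Σ S·P over the event = 5·(3/12) + 6·(2/12) = 9/4.
E[S | T = 1] = (9/4) / (5/12) = 27/5.

27/5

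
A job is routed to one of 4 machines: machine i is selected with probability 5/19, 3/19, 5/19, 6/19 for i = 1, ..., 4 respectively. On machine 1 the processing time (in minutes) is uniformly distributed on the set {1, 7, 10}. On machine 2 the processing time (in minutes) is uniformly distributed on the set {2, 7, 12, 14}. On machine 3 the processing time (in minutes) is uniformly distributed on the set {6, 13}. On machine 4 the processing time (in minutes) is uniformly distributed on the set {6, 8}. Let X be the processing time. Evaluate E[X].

583/76

E[X | machine 1] = (1+7+10)/3 = 6.
E[X | machine 2] = (2+7+12+14)/4 = 35/4.
E[X | machine 3] = (6+13)/2 = 19/2.
E[X | machine 4] = (6+8)/2 = 7.
By the law of total expectation,
E[X] = (5/19)·(6) + (3/19)·(35/4) + (5/19)·(19/2) + (6/19)·(7) = 583/76.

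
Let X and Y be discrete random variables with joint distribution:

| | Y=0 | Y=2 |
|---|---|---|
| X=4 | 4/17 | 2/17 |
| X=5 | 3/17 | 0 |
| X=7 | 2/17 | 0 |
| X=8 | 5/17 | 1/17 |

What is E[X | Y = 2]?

P(Y = 2) = 3/17.
Σ X·P over the event = 4·(2/17) + 8·(1/17) = 16/17.
E[X | Y = 2] = (16/17) / (3/17) = 16/3.

16/3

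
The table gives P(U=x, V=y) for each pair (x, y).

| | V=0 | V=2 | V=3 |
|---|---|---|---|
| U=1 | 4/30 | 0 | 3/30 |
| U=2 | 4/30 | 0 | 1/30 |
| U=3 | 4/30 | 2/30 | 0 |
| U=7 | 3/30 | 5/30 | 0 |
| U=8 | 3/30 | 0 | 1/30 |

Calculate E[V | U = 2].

P(U = 2) = 1/6.
Σ V·P over the event = 0·(4/30) + 3·(1/30) = 1/10.
E[V | U = 2] = (1/10) / (1/6) = 3/5.

3/5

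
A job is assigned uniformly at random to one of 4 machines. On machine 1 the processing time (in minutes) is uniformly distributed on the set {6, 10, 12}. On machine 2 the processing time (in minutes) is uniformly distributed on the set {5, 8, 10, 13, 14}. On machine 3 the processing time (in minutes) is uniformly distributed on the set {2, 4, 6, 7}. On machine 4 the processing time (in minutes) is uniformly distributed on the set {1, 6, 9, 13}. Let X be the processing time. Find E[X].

47/6

E[X | machine 1] = (6+10+12)/3 = 28/3.
E[X | machine 2] = (5+8+10+13+14)/5 = 10.
E[X | machine 3] = (2+4+6+7)/4 = 19/4.
E[X | machine 4] = (1+6+9+13)/4 = 29/4.
E[X] = (1/4)·(28/3) + (1/4)·(10) + (1/4)·(19/4) + (1/4)·(29/4) = 47/6.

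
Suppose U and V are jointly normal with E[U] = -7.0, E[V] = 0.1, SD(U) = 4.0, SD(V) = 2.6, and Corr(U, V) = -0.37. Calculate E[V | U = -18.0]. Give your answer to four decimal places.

The regression of V on U has slope ρ·σ_V/σ_U and passes through (μ_U, μ_V).
E[V | U=-18.0] = 0.1 + (-0.37)·(2.6/4.0)·(-18.0 − (-7.0)) = 0.1 + (-0.2405)·(-11) = 2.7455.

2.7455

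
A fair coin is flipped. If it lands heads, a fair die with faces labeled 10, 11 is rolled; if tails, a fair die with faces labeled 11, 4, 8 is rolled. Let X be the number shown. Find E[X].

109/12

E[X | heads] = (10+11)/2 = 21/2.
E[X | tails] = (11+4+8)/3 = 23/3.
E[X] = (1/2)·(21/2) + (1/2)·(23/3) = 109/12.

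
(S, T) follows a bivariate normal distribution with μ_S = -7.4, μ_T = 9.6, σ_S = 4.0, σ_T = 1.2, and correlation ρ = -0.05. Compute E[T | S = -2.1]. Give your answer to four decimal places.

E[T | S=x] = μ_T + ρ(σ_T/σ_S)(x − μ_S) for jointly normal variables.
E[T | S=-2.1] = 9.6 + (-0.05)·(1.2/4.0)·(-2.1 − (-7.4)) = 9.6 + (-0.015)·(5.3) = 9.5205.

9.5205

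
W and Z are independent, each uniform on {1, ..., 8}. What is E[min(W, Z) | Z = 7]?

35/8

Outcomes with Z = 7: (1,7), (2,7), (3,7), (4,7), (5,7), (6,7), (7,7), (8,7), each with probability 1/64.
E[min(W, Z) | Z = 7] = (1 + 2 + 3 + 4 + 5 + 6 + 7 + 7) / 8 = 35/8.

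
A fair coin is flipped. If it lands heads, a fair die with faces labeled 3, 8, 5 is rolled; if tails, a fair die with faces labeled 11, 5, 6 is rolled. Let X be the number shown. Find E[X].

19/3

E[X | heads] = (3+8+5)/3 = 16/3.
E[X | tails] = (11+5+6)/3 = 22/3.
By the law of total expectation,
E[X] = (1/2)·(16/3) + (1/2)·(22/3) = 19/3.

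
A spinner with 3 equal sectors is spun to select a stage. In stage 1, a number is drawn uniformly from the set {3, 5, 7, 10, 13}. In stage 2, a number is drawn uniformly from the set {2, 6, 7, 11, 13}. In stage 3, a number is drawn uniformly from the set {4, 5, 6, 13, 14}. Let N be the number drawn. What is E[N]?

119/15

E[N | stage 1] = (3+5+7+10+13)/5 = 38/5.
E[N | stage 2] = (2+6+7+11+13)/5 = 39/5.
E[N | stage 3] = (4+5+6+13+14)/5 = 42/5.
E[N] = (1/3)·(38/5) + (1/3)·(39/5) + (1/3)·(42/5) = 119/15.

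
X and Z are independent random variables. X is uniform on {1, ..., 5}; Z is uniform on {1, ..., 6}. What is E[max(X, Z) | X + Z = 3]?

2

Outcomes with X + Z = 3: (1,2), (2,1), each with probability 1/30.
E[max(X, Z) | X + Z = 3] = (2 + 2) / 2 = 2.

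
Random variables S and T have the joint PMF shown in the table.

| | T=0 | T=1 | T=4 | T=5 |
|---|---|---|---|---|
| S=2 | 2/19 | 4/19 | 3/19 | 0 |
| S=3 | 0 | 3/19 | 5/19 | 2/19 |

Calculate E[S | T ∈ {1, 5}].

P(T ∈ {1, 5}) = 9/19.
Σ S·P over the event = 2·(4/19) + 3·(3/19) + 3·(2/19) = 23/19.
E[S | T ∈ {1, 5}] = (23/19) / (9/19) = 23/9.

23/9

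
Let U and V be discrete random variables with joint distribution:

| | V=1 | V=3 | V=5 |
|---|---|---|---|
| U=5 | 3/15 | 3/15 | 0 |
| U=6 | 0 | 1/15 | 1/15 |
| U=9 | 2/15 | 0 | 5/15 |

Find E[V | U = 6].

P(U = 6) = 2/15.
Σ V·P over the event = 3·(1/15) + 5·(1/15) = 8/15.
E[V | U = 6] = (8/15) / (2/15) = 4.

4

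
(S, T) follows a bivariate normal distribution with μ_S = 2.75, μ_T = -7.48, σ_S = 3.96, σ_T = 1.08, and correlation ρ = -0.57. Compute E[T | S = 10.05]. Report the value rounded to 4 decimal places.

-8.6148

For a bivariate normal, E[T | S=x] = μ_T + ρ·(σ_T/σ_S)·(x − μ_S).
E[T | S=10.05] = -7.48 + (-0.57)·(1.08/3.96)·(10.05 − (2.75)) = -7.48 + (-0.15545)·(7.3) = -8.6148.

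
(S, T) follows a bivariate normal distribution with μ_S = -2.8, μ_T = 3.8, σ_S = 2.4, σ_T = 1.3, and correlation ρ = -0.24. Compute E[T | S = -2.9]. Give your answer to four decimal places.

For a bivariate normal, E[T | S=x] = μ_T + ρ·(σ_T/σ_S)·(x − μ_S).
E[T | S=-2.9] = 3.8 + (-0.24)·(1.3/2.4)·(-2.9 − (-2.8)) = 3.8 + (-0.13)·(-0.1) = 3.8130.

3.8130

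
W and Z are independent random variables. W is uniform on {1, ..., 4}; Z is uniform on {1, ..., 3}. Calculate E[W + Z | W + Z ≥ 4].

Outcomes with W + Z ≥ 4: (1,3), (2,2), (2,3), (3,1), (3,2), (3,3), (4,1), (4,2), (4,3), each with probability 1/12.
E[W + Z | W + Z ≥ 4] = (4 + 4 + 5 + 4 + 5 + 6 + 5 + 6 + 7) / 9 = 46/9.

46/9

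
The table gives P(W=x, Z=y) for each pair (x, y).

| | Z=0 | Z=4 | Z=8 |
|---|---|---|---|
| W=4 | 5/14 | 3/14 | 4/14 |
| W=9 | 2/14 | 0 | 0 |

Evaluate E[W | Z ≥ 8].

P(Z ≥ 8) = 2/7.
Σ W·P over the event = 4·(4/14) = 8/7.
E[W | Z ≥ 8] = (8/7) / (2/7) = 4.

4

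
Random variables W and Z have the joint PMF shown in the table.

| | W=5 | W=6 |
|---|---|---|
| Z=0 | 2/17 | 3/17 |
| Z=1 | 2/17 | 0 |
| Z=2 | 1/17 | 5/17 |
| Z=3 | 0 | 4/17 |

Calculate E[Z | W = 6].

P(W = 6) = 12/17.
Σ Z·P over the event = 0·(3/17) + 2·(5/17) + 3·(4/17) = 22/17.
E[Z | W = 6] = (22/17) / (12/17) = 11/6.

11/6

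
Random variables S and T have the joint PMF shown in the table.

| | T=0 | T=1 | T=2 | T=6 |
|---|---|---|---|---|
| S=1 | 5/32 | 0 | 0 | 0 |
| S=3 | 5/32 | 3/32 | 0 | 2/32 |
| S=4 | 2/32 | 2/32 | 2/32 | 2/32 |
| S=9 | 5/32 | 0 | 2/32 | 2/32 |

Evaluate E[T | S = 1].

P(S = 1) = 5/32.
Σ T·P over the event = 0·(5/32) = 0.
E[T | S = 1] = (0) / (5/32) = 0.

0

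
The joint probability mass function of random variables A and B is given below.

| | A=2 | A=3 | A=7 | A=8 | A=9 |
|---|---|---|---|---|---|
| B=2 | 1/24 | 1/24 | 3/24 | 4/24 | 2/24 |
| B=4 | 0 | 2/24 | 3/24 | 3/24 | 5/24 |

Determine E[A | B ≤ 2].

76/11

P(B ≤ 2) = 11/24.
Σ A·P over the event = 2·(1/24) + 3·(1/24) + 7·(3/24) + 8·(4/24) + 9·(2/24) = 19/6.
E[A | B ≤ 2] = (19/6) / (11/24) = 76/11.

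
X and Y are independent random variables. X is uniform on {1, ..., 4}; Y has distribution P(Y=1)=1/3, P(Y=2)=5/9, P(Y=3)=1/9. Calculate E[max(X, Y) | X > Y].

33/10

P(X > Y) = 5/9.
Summing max(X,Y)·P(x,y) over outcomes with X > Y gives 11/6.
E[max(X, Y) | X > Y] = (11/6) / (5/9) = 33/10.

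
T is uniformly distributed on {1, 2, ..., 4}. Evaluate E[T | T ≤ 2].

Given T ≤ 2, T is equally likely to be any of {1, 2}.
E[T | T ≤ 2] = (1 + 2) / 2 = 3/2.

3/2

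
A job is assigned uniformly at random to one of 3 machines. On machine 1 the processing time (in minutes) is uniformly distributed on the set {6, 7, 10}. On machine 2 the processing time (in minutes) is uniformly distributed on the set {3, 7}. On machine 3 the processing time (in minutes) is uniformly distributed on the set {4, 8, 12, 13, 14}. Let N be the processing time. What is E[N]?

E[N | machine 1] = (6+7+10)/3 = 23/3.
E[N | machine 2] = (3+7)/2 = 5.
E[N | machine 3] = (4+8+12+13+14)/5 = 51/5.
By the law of total expectation,
E[N] = (1/3)·(23/3) + (1/3)·(5) + (1/3)·(51/5) = 343/45.

343/45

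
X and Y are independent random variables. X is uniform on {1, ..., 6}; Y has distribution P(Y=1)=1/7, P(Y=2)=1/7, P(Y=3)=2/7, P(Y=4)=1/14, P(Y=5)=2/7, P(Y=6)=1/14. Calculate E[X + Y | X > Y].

29/4

P(X > Y) = 3/7.
Summing (X+Y)·P(x,y) over outcomes with X > Y gives 87/28.
E[X + Y | X > Y] = (87/28) / (3/7) = 29/4.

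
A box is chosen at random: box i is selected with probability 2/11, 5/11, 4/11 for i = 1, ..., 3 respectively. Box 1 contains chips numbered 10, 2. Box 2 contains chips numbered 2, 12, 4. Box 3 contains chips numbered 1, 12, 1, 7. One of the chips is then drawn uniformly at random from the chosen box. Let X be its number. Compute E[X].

E[X | box 1] = (10+2)/2 = 6.
E[X | box 2] = (2+12+4)/3 = 6.
E[X | box 3] = (1+12+1+7)/4 = 21/4.
By the law of total expectation,
E[X] = (2/11)·(6) + (5/11)·(6) + (4/11)·(21/4) = 63/11.

63/11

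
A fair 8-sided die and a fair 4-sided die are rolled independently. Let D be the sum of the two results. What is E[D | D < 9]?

P(D < 9) = 11/16.
Σ over the event: 2·1/32 + 3·1/16 + 4·3/32 + 5·1/8 + 6·1/8 + 7·1/8 + 8·1/8 = 31/8.
E[D | D < 9] = (31/8) / (11/16) = 62/11.

62/11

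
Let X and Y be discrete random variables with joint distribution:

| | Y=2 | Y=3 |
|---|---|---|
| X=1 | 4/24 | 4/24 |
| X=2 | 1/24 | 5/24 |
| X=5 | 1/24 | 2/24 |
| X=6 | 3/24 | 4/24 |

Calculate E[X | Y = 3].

P(Y = 3) = 5/8.
Σ X·P over the event = 1·(4/24) + 2·(5/24) + 5·(2/24) + 6·(4/24) = 2.
E[X | Y = 3] = (2) / (5/8) = 16/5.

16/5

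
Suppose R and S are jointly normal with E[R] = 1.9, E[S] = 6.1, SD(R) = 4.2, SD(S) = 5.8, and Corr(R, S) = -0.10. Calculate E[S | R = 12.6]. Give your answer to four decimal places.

E[S | R=x] = μ_S + ρ(σ_S/σ_R)(x − μ_R) for jointly normal variables.
E[S | R=12.6] = 6.1 + (-0.10)·(5.8/4.2)·(12.6 − (1.9)) = 6.1 + (-0.138095)·(10.7) = 4.6224.

4.6224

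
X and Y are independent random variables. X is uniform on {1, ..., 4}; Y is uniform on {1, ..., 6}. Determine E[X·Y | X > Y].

P(X > Y) = 1/4.
Summing XY·P(x,y) over outcomes with X > Y gives 35/24.
E[X·Y | X > Y] = (35/24) / (1/4) = 35/6.

35/6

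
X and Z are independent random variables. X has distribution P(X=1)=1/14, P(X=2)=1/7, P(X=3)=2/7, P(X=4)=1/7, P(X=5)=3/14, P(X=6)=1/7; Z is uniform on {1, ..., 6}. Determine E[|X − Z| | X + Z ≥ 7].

51/26

P(X + Z ≥ 7) = 13/21.
Summing |X−Z|·P(x,y) over outcomes with X + Z ≥ 7 gives 17/14.
E[|X − Z| | X + Z ≥ 7] = (17/14) / (13/21) = 51/26.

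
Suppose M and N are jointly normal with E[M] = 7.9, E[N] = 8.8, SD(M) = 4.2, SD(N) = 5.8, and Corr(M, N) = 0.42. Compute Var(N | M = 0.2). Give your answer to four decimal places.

Var(N | M=x) = (1 − ρ²)·σ_N².
Var(N | M=0.2) = (5.8)²·(1 − (0.42)²) = 33.64·0.8236 = 27.7059.

27.7059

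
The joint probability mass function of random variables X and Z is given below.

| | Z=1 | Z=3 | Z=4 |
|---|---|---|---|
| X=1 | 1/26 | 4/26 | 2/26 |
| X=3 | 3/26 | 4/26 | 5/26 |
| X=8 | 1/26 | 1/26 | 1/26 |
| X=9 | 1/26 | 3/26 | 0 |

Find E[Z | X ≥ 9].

5/2

P(X ≥ 9) = 2/13.
Σ Z·P over the event = 1·(1/26) + 3·(3/26) = 5/13.
E[Z | X ≥ 9] = (5/13) / (2/13) = 5/2.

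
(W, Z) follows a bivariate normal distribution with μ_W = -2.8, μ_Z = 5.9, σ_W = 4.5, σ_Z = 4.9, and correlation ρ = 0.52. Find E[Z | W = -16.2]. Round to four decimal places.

-1.6874

For a bivariate normal, E[Z | W=x] = μ_Z + ρ·(σ_Z/σ_W)·(x − μ_W).
E[Z | W=-16.2] = 5.9 + (0.52)·(4.9/4.5)·(-16.2 − (-2.8)) = 5.9 + (0.566222)·(-13.4) = -1.6874.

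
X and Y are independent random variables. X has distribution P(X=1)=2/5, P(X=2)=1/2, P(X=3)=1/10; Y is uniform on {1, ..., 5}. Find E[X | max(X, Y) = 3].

23/12

P(max(X, Y) = 3) = 6/25.
Summing X·P(x,y) over outcomes with max(X, Y) = 3 gives 23/50.
E[X | max(X, Y) = 3] = (23/50) / (6/25) = 23/12.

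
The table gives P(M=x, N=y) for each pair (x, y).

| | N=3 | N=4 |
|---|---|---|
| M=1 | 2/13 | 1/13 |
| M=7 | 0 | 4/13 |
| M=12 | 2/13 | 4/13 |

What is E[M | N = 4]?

P(N = 4) = 9/13.
Σ M·P over the event = 1·(1/13) + 7·(4/13) + 12·(4/13) = 77/13.
E[M | N = 4] = (77/13) / (9/13) = 77/9.

77/9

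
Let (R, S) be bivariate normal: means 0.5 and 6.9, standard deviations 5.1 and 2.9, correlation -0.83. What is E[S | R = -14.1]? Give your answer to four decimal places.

For a bivariate normal, E[S | R=x] = μ_S + ρ·(σ_S/σ_R)·(x − μ_R).
E[S | R=-14.1] = 6.9 + (-0.83)·(2.9/5.1)·(-14.1 − (0.5)) = 6.9 + (-0.47196)·(-14.6) = 13.7906.

13.7906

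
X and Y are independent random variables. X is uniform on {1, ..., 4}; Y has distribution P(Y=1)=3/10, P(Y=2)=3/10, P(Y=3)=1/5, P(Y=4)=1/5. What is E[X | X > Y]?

56/17

P(X > Y) = 17/40.
Summing X·P(x,y) over outcomes with X > Y gives 7/5.
E[X | X > Y] = (7/5) / (17/40) = 56/17.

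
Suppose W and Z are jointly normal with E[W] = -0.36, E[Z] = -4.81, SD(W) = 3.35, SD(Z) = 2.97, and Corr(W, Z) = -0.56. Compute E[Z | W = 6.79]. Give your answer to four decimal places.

The regression of Z on W has slope ρ·σ_Z/σ_W and passes through (μ_W, μ_Z).
E[Z | W=6.79] = -4.81 + (-0.56)·(2.97/3.35)·(6.79 − (-0.36)) = -4.81 + (-0.49648)·(7.15) = -8.3598.

-8.3598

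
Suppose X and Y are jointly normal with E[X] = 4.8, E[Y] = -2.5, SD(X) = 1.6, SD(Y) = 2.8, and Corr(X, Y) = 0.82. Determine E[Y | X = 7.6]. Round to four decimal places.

1.5180

E[Y | X=x] = μ_Y + ρ(σ_Y/σ_X)(x − μ_X) for jointly normal variables.
E[Y | X=7.6] = -2.5 + (0.82)·(2.8/1.6)·(7.6 − (4.8)) = -2.5 + (1.435)·(2.8) = 1.5180.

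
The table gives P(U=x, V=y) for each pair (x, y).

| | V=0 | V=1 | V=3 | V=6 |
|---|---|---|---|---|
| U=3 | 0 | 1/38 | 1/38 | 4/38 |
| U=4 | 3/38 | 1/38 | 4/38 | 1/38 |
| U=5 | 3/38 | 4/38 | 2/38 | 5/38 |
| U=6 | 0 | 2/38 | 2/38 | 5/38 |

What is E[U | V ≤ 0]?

9/2

P(V ≤ 0) = 3/19.
Σ U·P over the event = 4·(3/38) + 5·(3/38) = 27/38.
E[U | V ≤ 0] = (27/38) / (3/19) = 9/2.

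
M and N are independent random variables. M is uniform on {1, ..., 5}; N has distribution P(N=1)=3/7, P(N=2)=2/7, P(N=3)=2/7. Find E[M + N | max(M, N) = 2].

P(max(M, N) = 2) = 1/5.
Summing (M+N)·P(x,y) over outcomes with max(M, N) = 2 gives 23/35.
E[M + N | max(M, N) = 2] = (23/35) / (1/5) = 23/7.

23/7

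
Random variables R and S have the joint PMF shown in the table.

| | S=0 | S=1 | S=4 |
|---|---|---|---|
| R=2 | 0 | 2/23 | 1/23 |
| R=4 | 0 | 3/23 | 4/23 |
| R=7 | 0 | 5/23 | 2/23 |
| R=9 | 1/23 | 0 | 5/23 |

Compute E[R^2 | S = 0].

81

P(S = 0) = 1/23.
Σ R^2·P over the event = 81·(1/23) = 81/23.
E[R^2 | S = 0] = (81/23) / (1/23) = 81.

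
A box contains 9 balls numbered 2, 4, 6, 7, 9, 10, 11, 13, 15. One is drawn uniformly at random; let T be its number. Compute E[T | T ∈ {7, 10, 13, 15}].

45/4

P(T ∈ {7, 10, 13, 15}) = 4/9.
Σ over the event: 7·1/9 + 10·1/9 + 13·1/9 + 15·1/9 = 5.
E[T | T ∈ {7, 10, 13, 15}] = (5) / (4/9) = 45/4.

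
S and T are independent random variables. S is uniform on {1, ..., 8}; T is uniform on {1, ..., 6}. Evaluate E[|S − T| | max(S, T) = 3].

6/5

Outcomes with max(S, T) = 3: (1,3), (2,3), (3,1), (3,2), (3,3), each with probability 1/48.
E[|S − T| | max(S, T) = 3] = (2 + 1 + 2 + 1 + 0) / 5 = 6/5.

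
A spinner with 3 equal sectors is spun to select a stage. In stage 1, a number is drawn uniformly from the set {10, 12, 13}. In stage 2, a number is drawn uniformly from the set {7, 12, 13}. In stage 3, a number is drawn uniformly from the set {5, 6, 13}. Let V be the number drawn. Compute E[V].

E[V | stage 1] = (10+12+13)/3 = 35/3.
E[V | stage 2] = (7+12+13)/3 = 32/3.
E[V | stage 3] = (5+6+13)/3 = 8.
By the law of total expectation,
E[V] = (1/3)·(35/3) + (1/3)·(32/3) + (1/3)·(8) = 91/9.

91/9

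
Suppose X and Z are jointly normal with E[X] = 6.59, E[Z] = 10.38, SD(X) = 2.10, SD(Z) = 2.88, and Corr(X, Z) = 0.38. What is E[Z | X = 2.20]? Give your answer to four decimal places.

8.0922

E[Z | X=x] = μ_Z + ρ(σ_Z/σ_X)(x − μ_X) for jointly normal variables.
E[Z | X=2.20] = 10.38 + (0.38)·(2.88/2.10)·(2.20 − (6.59)) = 10.38 + (0.52114)·(-4.39) = 8.0922.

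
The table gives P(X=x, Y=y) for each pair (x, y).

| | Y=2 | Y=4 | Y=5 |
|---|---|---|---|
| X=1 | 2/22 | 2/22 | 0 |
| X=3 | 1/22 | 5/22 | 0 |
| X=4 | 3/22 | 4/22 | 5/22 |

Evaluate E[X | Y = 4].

P(Y = 4) = 1/2.
Σ X·P over the event = 1·(2/22) + 3·(5/22) + 4·(4/22) = 3/2.
E[X | Y = 4] = (3/2) / (1/2) = 3.

3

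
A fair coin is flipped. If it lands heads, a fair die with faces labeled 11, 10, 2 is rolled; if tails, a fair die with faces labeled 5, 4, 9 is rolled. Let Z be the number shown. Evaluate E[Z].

E[Z | heads] = (11+10+2)/3 = 23/3.
E[Z | tails] = (5+4+9)/3 = 6.
By the law of total expectation,
E[Z] = (1/2)·(23/3) + (1/2)·(6) = 41/6.

41/6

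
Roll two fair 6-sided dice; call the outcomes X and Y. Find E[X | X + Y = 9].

9/2

P(X + Y = 9) = 1/9.
Summing X·P(x,y) over outcomes with X + Y = 9 gives 1/2.
E[X | X + Y = 9] = (1/2) / (1/9) = 9/2.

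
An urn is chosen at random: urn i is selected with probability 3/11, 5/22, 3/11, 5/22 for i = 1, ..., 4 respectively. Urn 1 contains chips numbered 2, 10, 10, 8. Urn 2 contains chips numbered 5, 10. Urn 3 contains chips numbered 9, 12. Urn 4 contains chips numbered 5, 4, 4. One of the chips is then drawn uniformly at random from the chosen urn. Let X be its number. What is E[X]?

E[X | urn 1] = (2+10+10+8)/4 = 15/2.
E[X | urn 2] = (5+10)/2 = 15/2.
E[X | urn 3] = (9+12)/2 = 21/2.
E[X | urn 4] = (5+4+4)/3 = 13/3.
E[X] = (3/11)·(15/2) + (5/22)·(15/2) + (3/11)·(21/2) + (5/22)·(13/3) = 1003/132.

1003/132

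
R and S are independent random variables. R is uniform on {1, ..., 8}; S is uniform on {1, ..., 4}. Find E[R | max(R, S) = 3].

Outcomes with max(R, S) = 3: (1,3), (2,3), (3,1), (3,2), (3,3), each with probability 1/32.
E[R | max(R, S) = 3] = (1 + 2 + 3 + 3 + 3) / 5 = 12/5.

12/5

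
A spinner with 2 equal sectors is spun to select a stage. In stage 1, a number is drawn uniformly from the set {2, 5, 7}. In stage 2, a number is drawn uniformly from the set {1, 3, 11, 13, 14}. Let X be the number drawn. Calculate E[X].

E[X | stage 1] = (2+5+7)/3 = 14/3.
E[X | stage 2] = (1+3+11+13+14)/5 = 42/5.
E[X] = (1/2)·(14/3) + (1/2)·(42/5) = 98/15.

98/15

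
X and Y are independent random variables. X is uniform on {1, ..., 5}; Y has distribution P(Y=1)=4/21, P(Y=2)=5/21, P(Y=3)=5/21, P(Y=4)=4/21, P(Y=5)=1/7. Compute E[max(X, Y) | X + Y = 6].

86/21

P(X + Y = 6) = 1/5.
Summing max(X,Y)·P(x,y) over outcomes with X + Y = 6 gives 86/105.
E[max(X, Y) | X + Y = 6] = (86/105) / (1/5) = 86/21.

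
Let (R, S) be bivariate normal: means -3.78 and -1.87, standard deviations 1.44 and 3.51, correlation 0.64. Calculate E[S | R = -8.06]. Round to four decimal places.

-8.5468

For a bivariate normal, E[S | R=x] = μ_S + ρ·(σ_S/σ_R)·(x − μ_R).
E[S | R=-8.06] = -1.87 + (0.64)·(3.51/1.44)·(-8.06 − (-3.78)) = -1.87 + (1.56)·(-4.28) = -8.5468.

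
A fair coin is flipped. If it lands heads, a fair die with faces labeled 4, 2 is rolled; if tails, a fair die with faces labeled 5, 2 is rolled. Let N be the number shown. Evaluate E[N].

E[N | heads] = (4+2)/2 = 3.
E[N | tails] = (5+2)/2 = 7/2.
By the law of total expectation,
E[N] = (1/2)·(3) + (1/2)·(7/2) = 13/4.

13/4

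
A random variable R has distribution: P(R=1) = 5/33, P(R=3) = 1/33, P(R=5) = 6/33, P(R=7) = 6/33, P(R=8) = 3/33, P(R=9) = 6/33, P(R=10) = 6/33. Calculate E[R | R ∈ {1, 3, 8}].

P(R ∈ {1, 3, 8}) = 3/11.
Σ over the event: 1·5/33 + 3·1/33 + 8·1/11 = 32/33.
E[R | R ∈ {1, 3, 8}] = (32/33) / (3/11) = 32/9.

32/9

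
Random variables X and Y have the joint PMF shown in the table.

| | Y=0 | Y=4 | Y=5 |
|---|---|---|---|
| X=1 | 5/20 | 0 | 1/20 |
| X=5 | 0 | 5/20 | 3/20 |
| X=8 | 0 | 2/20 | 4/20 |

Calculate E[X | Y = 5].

6

P(Y = 5) = 2/5.
Σ X·P over the event = 1·(1/20) + 5·(3/20) + 8·(4/20) = 12/5.
E[X | Y = 5] = (12/5) / (2/5) = 6.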